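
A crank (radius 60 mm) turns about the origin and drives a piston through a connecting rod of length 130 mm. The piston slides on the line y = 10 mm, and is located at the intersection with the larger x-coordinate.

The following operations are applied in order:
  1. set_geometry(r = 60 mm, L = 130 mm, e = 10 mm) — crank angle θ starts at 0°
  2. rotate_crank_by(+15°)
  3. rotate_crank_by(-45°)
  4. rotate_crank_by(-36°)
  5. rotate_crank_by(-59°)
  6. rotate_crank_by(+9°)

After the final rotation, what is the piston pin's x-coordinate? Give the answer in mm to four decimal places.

86.8934

set_geometry: r = 60 mm, L = 130 mm, e = 10 mm; θ ← 0°
rotate_crank_by(+15°): θ ← 0° +15° = 15°
rotate_crank_by(-45°): θ ← 15° -45° = -30°
rotate_crank_by(-36°): θ ← -30° -36° = -66°
rotate_crank_by(-59°): θ ← -66° -59° = -125°
rotate_crank_by(+9°): θ ← -125° +9° = -116°
crank pin P = (r cos θ, r sin θ) = (-26.302269, -53.927643)
h = r sin θ − e = -53.927643 − 10 = -63.927643
x = r cos θ + √(L² − h²) = -26.302269 + √(16900.0 − 4086.7435) = -26.302269 + 113.195656 = 86.893387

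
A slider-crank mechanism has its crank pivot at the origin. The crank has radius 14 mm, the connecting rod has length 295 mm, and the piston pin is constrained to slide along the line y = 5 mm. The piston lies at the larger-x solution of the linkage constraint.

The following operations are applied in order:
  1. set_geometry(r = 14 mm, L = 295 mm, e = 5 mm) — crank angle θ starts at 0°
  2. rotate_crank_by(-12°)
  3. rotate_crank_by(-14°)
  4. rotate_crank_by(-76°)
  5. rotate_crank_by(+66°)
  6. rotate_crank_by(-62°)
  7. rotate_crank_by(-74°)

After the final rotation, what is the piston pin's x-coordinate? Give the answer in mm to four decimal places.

281.0544

set_geometry: r = 14 mm, L = 295 mm, e = 5 mm; θ ← 0°
rotate_crank_by(-12°): θ ← 0° -12° = -12°
rotate_crank_by(-14°): θ ← -12° -14° = -26°
rotate_crank_by(-76°): θ ← -26° -76° = -102°
rotate_crank_by(+66°): θ ← -102° +66° = -36°
rotate_crank_by(-62°): θ ← -36° -62° = -98°
rotate_crank_by(-74°): θ ← -98° -74° = -172°
crank pin P = (r cos θ, r sin θ) = (-13.863753, -1.948423)
h = r sin θ − e = -1.948423 − 5 = -6.948423
x = r cos θ + √(L² − h²) = -13.863753 + √(87025.0 − 48.2806) = -13.863753 + 294.918157 = 281.054404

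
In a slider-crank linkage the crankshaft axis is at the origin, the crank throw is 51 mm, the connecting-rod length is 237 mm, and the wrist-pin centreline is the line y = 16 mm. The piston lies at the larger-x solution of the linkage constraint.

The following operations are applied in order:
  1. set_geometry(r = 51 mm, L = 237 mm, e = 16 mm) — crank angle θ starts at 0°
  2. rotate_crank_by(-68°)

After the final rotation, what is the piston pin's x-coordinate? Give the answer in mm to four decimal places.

set_geometry: r = 51 mm, L = 237 mm, e = 16 mm; θ ← 0°
rotate_crank_by(-68°): θ ← 0° -68° = -68°
crank pin P = (r cos θ, r sin θ) = (19.104936, -47.286377)
h = r sin θ − e = -47.286377 − 16 = -63.286377
x = r cos θ + √(L² − h²) = 19.104936 + √(56169.0 − 4005.1655) = 19.104936 + 228.394034 = 247.498970

247.4990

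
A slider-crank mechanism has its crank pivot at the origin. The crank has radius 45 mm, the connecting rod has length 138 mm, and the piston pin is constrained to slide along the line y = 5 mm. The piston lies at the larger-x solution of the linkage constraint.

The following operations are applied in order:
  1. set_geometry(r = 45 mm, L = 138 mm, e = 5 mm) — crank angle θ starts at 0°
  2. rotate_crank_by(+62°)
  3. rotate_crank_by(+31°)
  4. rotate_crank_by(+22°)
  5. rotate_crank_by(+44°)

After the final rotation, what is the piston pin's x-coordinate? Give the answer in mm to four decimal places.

95.5396

set_geometry: r = 45 mm, L = 138 mm, e = 5 mm; θ ← 0°
rotate_crank_by(+62°): θ ← 0° +62° = 62°
rotate_crank_by(+31°): θ ← 62° +31° = 93°
rotate_crank_by(+22°): θ ← 93° +22° = 115°
rotate_crank_by(+44°): θ ← 115° +44° = 159°
crank pin P = (r cos θ, r sin θ) = (-42.011119, 16.126558)
h = r sin θ − e = 16.126558 − 5 = 11.126558
x = r cos θ + √(L² − h²) = -42.011119 + √(19044.0 − 123.8003) = -42.011119 + 137.550717 = 95.539598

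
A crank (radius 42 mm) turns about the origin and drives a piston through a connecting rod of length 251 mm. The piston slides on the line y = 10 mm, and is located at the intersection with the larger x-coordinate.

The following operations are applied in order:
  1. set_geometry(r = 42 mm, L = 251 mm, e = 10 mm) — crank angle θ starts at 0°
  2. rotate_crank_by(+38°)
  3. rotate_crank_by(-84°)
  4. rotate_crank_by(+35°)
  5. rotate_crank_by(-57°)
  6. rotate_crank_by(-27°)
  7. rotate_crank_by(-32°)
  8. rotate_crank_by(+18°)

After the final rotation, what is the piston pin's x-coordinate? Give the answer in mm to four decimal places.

set_geometry: r = 42 mm, L = 251 mm, e = 10 mm; θ ← 0°
rotate_crank_by(+38°): θ ← 0° +38° = 38°
rotate_crank_by(-84°): θ ← 38° -84° = -46°
rotate_crank_by(+35°): θ ← -46° +35° = -11°
rotate_crank_by(-57°): θ ← -11° -57° = -68°
rotate_crank_by(-27°): θ ← -68° -27° = -95°
rotate_crank_by(-32°): θ ← -95° -32° = -127°
rotate_crank_by(+18°): θ ← -127° +18° = -109°
crank pin P = (r cos θ, r sin θ) = (-13.673862, -39.711780)
h = r sin θ − e = -39.711780 − 10 = -49.711780
x = r cos θ + √(L² − h²) = -13.673862 + √(63001.0 − 2471.2611) = -13.673862 + 246.027923 = 232.354061

232.3541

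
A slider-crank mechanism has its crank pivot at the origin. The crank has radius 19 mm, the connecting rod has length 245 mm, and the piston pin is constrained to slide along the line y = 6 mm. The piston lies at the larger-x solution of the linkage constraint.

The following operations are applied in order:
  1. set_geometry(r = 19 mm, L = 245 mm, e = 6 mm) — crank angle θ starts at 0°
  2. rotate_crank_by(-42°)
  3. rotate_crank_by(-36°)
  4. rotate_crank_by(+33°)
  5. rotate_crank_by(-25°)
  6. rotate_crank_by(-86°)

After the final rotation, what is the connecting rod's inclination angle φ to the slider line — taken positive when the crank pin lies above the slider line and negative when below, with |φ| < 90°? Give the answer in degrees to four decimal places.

set_geometry: r = 19 mm, L = 245 mm, e = 6 mm; θ ← 0°
rotate_crank_by(-42°): θ ← 0° -42° = -42°
rotate_crank_by(-36°): θ ← -42° -36° = -78°
rotate_crank_by(+33°): θ ← -78° +33° = -45°
rotate_crank_by(-25°): θ ← -45° -25° = -70°
rotate_crank_by(-86°): θ ← -70° -86° = -156°
crank pin P = (r cos θ, r sin θ) = (-17.357364, -7.727996)
h = r sin θ − e = -7.727996 − 6 = -13.727996
sin φ = h / L = -13.727996 / 245 = -0.05603264
φ = arcsin(-0.05603264) = -3.212116°

-3.2121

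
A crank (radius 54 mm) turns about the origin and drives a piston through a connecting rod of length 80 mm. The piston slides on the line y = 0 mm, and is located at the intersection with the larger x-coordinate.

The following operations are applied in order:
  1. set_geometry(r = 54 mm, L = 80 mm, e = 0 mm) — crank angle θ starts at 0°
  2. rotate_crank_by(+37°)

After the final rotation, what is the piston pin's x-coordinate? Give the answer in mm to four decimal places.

116.2282

set_geometry: r = 54 mm, L = 80 mm, e = 0 mm; θ ← 0°
rotate_crank_by(+37°): θ ← 0° +37° = 37°
crank pin P = (r cos θ, r sin θ) = (43.126318, 32.498011)
h = r sin θ − e = 32.498011 − 0 = 32.498011
x = r cos θ + √(L² − h²) = 43.126318 + √(6400.0 − 1056.1207) = 43.126318 + 73.101842 = 116.228159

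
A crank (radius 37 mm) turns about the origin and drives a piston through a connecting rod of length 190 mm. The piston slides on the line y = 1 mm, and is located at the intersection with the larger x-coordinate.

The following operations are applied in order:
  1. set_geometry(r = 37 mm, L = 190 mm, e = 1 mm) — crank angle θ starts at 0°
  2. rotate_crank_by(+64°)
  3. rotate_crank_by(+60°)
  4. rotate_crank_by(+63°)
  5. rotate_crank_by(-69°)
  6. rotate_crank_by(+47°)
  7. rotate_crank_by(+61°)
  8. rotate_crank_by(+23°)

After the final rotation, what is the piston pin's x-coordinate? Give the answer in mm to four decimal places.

set_geometry: r = 37 mm, L = 190 mm, e = 1 mm; θ ← 0°
rotate_crank_by(+64°): θ ← 0° +64° = 64°
rotate_crank_by(+60°): θ ← 64° +60° = 124°
rotate_crank_by(+63°): θ ← 124° +63° = 187°
rotate_crank_by(-69°): θ ← 187° -69° = 118°
rotate_crank_by(+47°): θ ← 118° +47° = 165°
rotate_crank_by(+61°): θ ← 165° +61° = 226°
rotate_crank_by(+23°): θ ← 226° +23° = 249°
crank pin P = (r cos θ, r sin θ) = (-13.259614, -34.542476)
h = r sin θ − e = -34.542476 − 1 = -35.542476
x = r cos θ + √(L² − h²) = -13.259614 + √(36100.0 − 1263.2676) = -13.259614 + 186.646008 = 173.386394

173.3864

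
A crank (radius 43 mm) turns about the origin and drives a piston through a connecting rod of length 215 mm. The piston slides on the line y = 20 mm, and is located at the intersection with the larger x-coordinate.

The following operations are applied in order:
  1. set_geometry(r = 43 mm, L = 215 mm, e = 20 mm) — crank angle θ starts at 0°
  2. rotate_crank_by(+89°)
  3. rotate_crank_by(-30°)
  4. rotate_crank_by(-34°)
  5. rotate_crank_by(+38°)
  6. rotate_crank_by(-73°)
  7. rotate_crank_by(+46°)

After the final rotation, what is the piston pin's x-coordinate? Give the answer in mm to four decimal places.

set_geometry: r = 43 mm, L = 215 mm, e = 20 mm; θ ← 0°
rotate_crank_by(+89°): θ ← 0° +89° = 89°
rotate_crank_by(-30°): θ ← 89° -30° = 59°
rotate_crank_by(-34°): θ ← 59° -34° = 25°
rotate_crank_by(+38°): θ ← 25° +38° = 63°
rotate_crank_by(-73°): θ ← 63° -73° = -10°
rotate_crank_by(+46°): θ ← -10° +46° = 36°
crank pin P = (r cos θ, r sin θ) = (34.787731, 25.274766)
h = r sin θ − e = 25.274766 − 20 = 5.274766
x = r cos θ + √(L² − h²) = 34.787731 + √(46225.0 − 27.8232) = 34.787731 + 214.935285 = 249.723016

249.7230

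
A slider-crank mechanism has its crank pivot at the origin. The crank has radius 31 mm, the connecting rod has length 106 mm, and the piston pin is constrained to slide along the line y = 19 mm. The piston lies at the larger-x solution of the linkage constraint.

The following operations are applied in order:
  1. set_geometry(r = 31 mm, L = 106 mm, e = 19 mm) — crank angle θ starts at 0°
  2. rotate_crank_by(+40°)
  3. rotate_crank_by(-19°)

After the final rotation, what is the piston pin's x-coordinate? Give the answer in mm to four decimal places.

set_geometry: r = 31 mm, L = 106 mm, e = 19 mm; θ ← 0°
rotate_crank_by(+40°): θ ← 0° +40° = 40°
rotate_crank_by(-19°): θ ← 40° -19° = 21°
crank pin P = (r cos θ, r sin θ) = (28.940993, 11.109406)
h = r sin θ − e = 11.109406 − 19 = -7.890594
x = r cos θ + √(L² − h²) = 28.940993 + √(11236.0 − 62.2615) = 28.940993 + 105.705906 = 134.646899

134.6469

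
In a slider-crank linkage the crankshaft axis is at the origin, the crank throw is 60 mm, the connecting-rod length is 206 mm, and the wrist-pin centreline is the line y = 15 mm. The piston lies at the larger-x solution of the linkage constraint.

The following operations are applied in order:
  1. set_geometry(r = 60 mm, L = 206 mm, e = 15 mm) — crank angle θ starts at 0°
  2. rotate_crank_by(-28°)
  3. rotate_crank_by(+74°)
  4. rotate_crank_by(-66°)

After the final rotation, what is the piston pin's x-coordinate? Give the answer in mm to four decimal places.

set_geometry: r = 60 mm, L = 206 mm, e = 15 mm; θ ← 0°
rotate_crank_by(-28°): θ ← 0° -28° = -28°
rotate_crank_by(+74°): θ ← -28° +74° = 46°
rotate_crank_by(-66°): θ ← 46° -66° = -20°
crank pin P = (r cos θ, r sin θ) = (56.381557, -20.521209)
h = r sin θ − e = -20.521209 − 15 = -35.521209
x = r cos θ + √(L² − h²) = 56.381557 + √(42436.0 − 1261.7563) = 56.381557 + 202.914375 = 259.295933

259.2959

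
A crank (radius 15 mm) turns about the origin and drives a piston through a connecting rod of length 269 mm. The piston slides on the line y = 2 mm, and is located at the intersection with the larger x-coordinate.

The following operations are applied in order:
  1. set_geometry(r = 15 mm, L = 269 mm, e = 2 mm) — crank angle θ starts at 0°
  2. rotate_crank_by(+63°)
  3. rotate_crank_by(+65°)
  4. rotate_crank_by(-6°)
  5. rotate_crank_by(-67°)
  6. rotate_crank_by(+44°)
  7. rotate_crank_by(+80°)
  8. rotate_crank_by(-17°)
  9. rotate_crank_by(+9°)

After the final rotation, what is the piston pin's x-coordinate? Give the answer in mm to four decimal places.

set_geometry: r = 15 mm, L = 269 mm, e = 2 mm; θ ← 0°
rotate_crank_by(+63°): θ ← 0° +63° = 63°
rotate_crank_by(+65°): θ ← 63° +65° = 128°
rotate_crank_by(-6°): θ ← 128° -6° = 122°
rotate_crank_by(-67°): θ ← 122° -67° = 55°
rotate_crank_by(+44°): θ ← 55° +44° = 99°
rotate_crank_by(+80°): θ ← 99° +80° = 179°
rotate_crank_by(-17°): θ ← 179° -17° = 162°
rotate_crank_by(+9°): θ ← 162° +9° = 171°
crank pin P = (r cos θ, r sin θ) = (-14.815325, 2.346517)
h = r sin θ − e = 2.346517 − 2 = 0.346517
x = r cos θ + √(L² − h²) = -14.815325 + √(72361.0 − 0.1201) = -14.815325 + 268.999777 = 254.184452

254.1845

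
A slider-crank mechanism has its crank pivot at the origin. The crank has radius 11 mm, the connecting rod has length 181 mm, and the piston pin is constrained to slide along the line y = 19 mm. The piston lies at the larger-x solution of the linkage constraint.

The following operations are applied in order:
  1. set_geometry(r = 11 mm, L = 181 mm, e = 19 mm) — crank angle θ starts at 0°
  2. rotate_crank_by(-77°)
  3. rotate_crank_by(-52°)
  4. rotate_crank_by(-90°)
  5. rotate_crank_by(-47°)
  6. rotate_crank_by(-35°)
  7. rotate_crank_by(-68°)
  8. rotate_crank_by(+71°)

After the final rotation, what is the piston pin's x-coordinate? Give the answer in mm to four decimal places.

185.9257

set_geometry: r = 11 mm, L = 181 mm, e = 19 mm; θ ← 0°
rotate_crank_by(-77°): θ ← 0° -77° = -77°
rotate_crank_by(-52°): θ ← -77° -52° = -129°
rotate_crank_by(-90°): θ ← -129° -90° = -219°
rotate_crank_by(-47°): θ ← -219° -47° = -266°
rotate_crank_by(-35°): θ ← -266° -35° = -301°
rotate_crank_by(-68°): θ ← -301° -68° = -369°
rotate_crank_by(+71°): θ ← -369° +71° = -298°
crank pin P = (r cos θ, r sin θ) = (5.164187, 9.712424)
h = r sin θ − e = 9.712424 − 19 = -9.287576
x = r cos θ + √(L² − h²) = 5.164187 + √(32761.0 − 86.2591) = 5.164187 + 180.761558 = 185.925745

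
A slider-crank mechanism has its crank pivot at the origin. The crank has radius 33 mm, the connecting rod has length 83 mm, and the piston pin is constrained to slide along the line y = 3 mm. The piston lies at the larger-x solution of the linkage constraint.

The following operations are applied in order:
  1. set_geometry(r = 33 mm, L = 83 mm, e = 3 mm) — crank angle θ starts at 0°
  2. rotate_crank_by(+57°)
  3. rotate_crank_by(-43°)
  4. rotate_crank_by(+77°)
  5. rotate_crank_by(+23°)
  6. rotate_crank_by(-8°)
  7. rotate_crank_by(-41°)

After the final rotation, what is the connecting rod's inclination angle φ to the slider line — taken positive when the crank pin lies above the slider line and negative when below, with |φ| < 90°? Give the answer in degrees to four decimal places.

18.9168

set_geometry: r = 33 mm, L = 83 mm, e = 3 mm; θ ← 0°
rotate_crank_by(+57°): θ ← 0° +57° = 57°
rotate_crank_by(-43°): θ ← 57° -43° = 14°
rotate_crank_by(+77°): θ ← 14° +77° = 91°
rotate_crank_by(+23°): θ ← 91° +23° = 114°
rotate_crank_by(-8°): θ ← 114° -8° = 106°
rotate_crank_by(-41°): θ ← 106° -41° = 65°
crank pin P = (r cos θ, r sin θ) = (13.946403, 29.908157)
h = r sin θ − e = 29.908157 − 3 = 26.908157
sin φ = h / L = 26.908157 / 83 = 0.32419466
φ = arcsin(0.32419466) = 18.916791°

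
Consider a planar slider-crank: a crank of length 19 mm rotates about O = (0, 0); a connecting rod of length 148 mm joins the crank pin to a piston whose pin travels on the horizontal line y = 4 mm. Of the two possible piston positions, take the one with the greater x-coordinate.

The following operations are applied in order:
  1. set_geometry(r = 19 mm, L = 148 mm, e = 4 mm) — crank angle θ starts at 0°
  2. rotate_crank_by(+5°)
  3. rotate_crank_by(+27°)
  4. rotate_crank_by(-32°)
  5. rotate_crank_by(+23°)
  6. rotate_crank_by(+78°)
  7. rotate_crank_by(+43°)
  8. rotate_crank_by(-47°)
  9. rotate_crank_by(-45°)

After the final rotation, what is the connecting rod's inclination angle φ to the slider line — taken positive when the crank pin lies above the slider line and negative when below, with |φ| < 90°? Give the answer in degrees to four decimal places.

set_geometry: r = 19 mm, L = 148 mm, e = 4 mm; θ ← 0°
rotate_crank_by(+5°): θ ← 0° +5° = 5°
rotate_crank_by(+27°): θ ← 5° +27° = 32°
rotate_crank_by(-32°): θ ← 32° -32° = 0°
rotate_crank_by(+23°): θ ← 0° +23° = 23°
rotate_crank_by(+78°): θ ← 23° +78° = 101°
rotate_crank_by(+43°): θ ← 101° +43° = 144°
rotate_crank_by(-47°): θ ← 144° -47° = 97°
rotate_crank_by(-45°): θ ← 97° -45° = 52°
crank pin P = (r cos θ, r sin θ) = (11.697568, 14.972204)
h = r sin θ − e = 14.972204 − 4 = 10.972204
sin φ = h / L = 10.972204 / 148 = 0.07413652
φ = arcsin(0.07413652) = 4.251610°

4.2516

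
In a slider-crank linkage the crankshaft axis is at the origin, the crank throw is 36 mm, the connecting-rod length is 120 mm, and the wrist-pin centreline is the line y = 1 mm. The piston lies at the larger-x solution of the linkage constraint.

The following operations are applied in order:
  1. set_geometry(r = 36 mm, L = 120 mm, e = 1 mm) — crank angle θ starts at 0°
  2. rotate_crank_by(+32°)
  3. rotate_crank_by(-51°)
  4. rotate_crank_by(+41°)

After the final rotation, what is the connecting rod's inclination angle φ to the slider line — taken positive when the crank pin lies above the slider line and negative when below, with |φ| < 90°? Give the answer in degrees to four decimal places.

5.9724

set_geometry: r = 36 mm, L = 120 mm, e = 1 mm; θ ← 0°
rotate_crank_by(+32°): θ ← 0° +32° = 32°
rotate_crank_by(-51°): θ ← 32° -51° = -19°
rotate_crank_by(+41°): θ ← -19° +41° = 22°
crank pin P = (r cos θ, r sin θ) = (33.378619, 13.485837)
h = r sin θ − e = 13.485837 − 1 = 12.485837
sin φ = h / L = 12.485837 / 120 = 0.10404864
φ = arcsin(0.10404864) = 5.972358°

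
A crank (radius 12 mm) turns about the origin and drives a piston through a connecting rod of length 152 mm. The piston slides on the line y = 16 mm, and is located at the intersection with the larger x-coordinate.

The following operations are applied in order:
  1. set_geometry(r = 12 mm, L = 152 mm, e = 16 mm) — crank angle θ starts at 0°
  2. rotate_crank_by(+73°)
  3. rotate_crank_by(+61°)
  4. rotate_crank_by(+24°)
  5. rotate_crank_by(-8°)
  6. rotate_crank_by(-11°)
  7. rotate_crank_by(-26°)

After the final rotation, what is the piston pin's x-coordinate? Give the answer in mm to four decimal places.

set_geometry: r = 12 mm, L = 152 mm, e = 16 mm; θ ← 0°
rotate_crank_by(+73°): θ ← 0° +73° = 73°
rotate_crank_by(+61°): θ ← 73° +61° = 134°
rotate_crank_by(+24°): θ ← 134° +24° = 158°
rotate_crank_by(-8°): θ ← 158° -8° = 150°
rotate_crank_by(-11°): θ ← 150° -11° = 139°
rotate_crank_by(-26°): θ ← 139° -26° = 113°
crank pin P = (r cos θ, r sin θ) = (-4.688774, 11.046058)
h = r sin θ − e = 11.046058 − 16 = -4.953942
x = r cos θ + √(L² − h²) = -4.688774 + √(23104.0 − 24.5415) = -4.688774 + 151.919250 = 147.230476

147.2305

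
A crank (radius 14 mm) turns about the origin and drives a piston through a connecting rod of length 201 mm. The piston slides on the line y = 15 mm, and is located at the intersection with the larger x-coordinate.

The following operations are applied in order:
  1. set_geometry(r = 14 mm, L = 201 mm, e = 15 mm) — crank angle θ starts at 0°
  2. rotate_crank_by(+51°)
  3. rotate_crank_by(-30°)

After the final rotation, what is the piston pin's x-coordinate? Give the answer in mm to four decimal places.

set_geometry: r = 14 mm, L = 201 mm, e = 15 mm; θ ← 0°
rotate_crank_by(+51°): θ ← 0° +51° = 51°
rotate_crank_by(-30°): θ ← 51° -30° = 21°
crank pin P = (r cos θ, r sin θ) = (13.070126, 5.017151)
h = r sin θ − e = 5.017151 − 15 = -9.982849
x = r cos θ + √(L² − h²) = 13.070126 + √(40401.0 − 99.6573) = 13.070126 + 200.751943 = 213.822069

213.8221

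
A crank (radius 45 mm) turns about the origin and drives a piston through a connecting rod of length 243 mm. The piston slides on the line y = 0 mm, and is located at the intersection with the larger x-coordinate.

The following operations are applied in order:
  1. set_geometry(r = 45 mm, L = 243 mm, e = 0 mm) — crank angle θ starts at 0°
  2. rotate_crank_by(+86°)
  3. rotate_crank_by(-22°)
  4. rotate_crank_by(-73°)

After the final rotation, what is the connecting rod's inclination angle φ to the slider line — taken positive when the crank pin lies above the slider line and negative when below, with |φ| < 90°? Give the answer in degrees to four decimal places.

-1.6601

set_geometry: r = 45 mm, L = 243 mm, e = 0 mm; θ ← 0°
rotate_crank_by(+86°): θ ← 0° +86° = 86°
rotate_crank_by(-22°): θ ← 86° -22° = 64°
rotate_crank_by(-73°): θ ← 64° -73° = -9°
crank pin P = (r cos θ, r sin θ) = (44.445975, -7.039551)
h = r sin θ − e = -7.039551 − 0 = -7.039551
sin φ = h / L = -7.039551 / 243 = -0.02896935
φ = arcsin(-0.02896935) = -1.660053°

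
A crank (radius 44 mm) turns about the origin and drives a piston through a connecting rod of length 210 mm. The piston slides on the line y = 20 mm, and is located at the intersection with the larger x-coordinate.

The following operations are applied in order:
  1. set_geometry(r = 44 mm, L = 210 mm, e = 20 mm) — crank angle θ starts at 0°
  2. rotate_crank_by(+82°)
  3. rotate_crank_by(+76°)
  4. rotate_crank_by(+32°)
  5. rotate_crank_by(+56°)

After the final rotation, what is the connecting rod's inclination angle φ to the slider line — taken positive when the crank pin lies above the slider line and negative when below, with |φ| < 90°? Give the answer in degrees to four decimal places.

set_geometry: r = 44 mm, L = 210 mm, e = 20 mm; θ ← 0°
rotate_crank_by(+82°): θ ← 0° +82° = 82°
rotate_crank_by(+76°): θ ← 82° +76° = 158°
rotate_crank_by(+32°): θ ← 158° +32° = 190°
rotate_crank_by(+56°): θ ← 190° +56° = 246°
crank pin P = (r cos θ, r sin θ) = (-17.896412, -40.196000)
h = r sin θ − e = -40.196000 − 20 = -60.196000
sin φ = h / L = -60.196000 / 210 = -0.28664762
φ = arcsin(-0.28664762) = -16.657360°

-16.6574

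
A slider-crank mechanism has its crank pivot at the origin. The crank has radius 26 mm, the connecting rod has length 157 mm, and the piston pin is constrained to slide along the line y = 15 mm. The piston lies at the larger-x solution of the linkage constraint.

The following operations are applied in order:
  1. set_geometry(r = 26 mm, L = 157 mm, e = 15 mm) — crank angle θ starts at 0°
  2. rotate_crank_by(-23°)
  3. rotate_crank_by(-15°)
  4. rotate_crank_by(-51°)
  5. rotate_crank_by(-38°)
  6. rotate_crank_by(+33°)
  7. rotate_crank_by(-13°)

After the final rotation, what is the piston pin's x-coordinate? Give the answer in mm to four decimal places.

144.2531

set_geometry: r = 26 mm, L = 157 mm, e = 15 mm; θ ← 0°
rotate_crank_by(-23°): θ ← 0° -23° = -23°
rotate_crank_by(-15°): θ ← -23° -15° = -38°
rotate_crank_by(-51°): θ ← -38° -51° = -89°
rotate_crank_by(-38°): θ ← -89° -38° = -127°
rotate_crank_by(+33°): θ ← -127° +33° = -94°
rotate_crank_by(-13°): θ ← -94° -13° = -107°
crank pin P = (r cos θ, r sin θ) = (-7.601664, -24.863924)
h = r sin θ − e = -24.863924 − 15 = -39.863924
x = r cos θ + √(L² − h²) = -7.601664 + √(24649.0 − 1589.1324) = -7.601664 + 151.854758 = 144.253094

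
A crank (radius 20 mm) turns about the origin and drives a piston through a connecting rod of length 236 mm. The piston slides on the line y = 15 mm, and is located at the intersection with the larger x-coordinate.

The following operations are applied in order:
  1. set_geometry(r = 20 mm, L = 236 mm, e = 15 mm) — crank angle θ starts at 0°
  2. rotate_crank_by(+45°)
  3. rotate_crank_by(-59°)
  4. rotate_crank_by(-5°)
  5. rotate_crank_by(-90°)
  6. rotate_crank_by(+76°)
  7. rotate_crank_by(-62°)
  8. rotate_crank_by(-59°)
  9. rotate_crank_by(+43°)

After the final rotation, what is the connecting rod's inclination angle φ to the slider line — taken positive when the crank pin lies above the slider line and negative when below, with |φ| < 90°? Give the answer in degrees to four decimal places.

-8.2027

set_geometry: r = 20 mm, L = 236 mm, e = 15 mm; θ ← 0°
rotate_crank_by(+45°): θ ← 0° +45° = 45°
rotate_crank_by(-59°): θ ← 45° -59° = -14°
rotate_crank_by(-5°): θ ← -14° -5° = -19°
rotate_crank_by(-90°): θ ← -19° -90° = -109°
rotate_crank_by(+76°): θ ← -109° +76° = -33°
rotate_crank_by(-62°): θ ← -33° -62° = -95°
rotate_crank_by(-59°): θ ← -95° -59° = -154°
rotate_crank_by(+43°): θ ← -154° +43° = -111°
crank pin P = (r cos θ, r sin θ) = (-7.167359, -18.671609)
h = r sin θ − e = -18.671609 − 15 = -33.671609
sin φ = h / L = -33.671609 / 236 = -0.14267631
φ = arcsin(-0.14267631) = -8.202742°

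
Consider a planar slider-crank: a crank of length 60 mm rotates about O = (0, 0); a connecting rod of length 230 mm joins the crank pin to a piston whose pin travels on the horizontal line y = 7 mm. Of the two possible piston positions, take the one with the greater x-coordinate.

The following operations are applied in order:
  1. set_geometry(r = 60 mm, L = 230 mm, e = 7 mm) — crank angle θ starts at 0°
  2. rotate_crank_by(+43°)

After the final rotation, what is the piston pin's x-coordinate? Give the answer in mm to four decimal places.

271.3663

set_geometry: r = 60 mm, L = 230 mm, e = 7 mm; θ ← 0°
rotate_crank_by(+43°): θ ← 0° +43° = 43°
crank pin P = (r cos θ, r sin θ) = (43.881222, 40.919902)
h = r sin θ − e = 40.919902 − 7 = 33.919902
x = r cos θ + √(L² − h²) = 43.881222 + √(52900.0 − 1150.5597) = 43.881222 + 227.485033 = 271.366255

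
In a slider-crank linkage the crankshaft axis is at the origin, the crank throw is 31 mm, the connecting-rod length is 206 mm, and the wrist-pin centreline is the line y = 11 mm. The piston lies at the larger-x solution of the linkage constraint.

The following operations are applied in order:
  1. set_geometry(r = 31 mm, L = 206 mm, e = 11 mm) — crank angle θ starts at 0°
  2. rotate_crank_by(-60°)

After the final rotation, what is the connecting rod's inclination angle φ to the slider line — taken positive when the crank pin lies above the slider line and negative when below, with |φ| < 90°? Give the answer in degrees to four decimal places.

set_geometry: r = 31 mm, L = 206 mm, e = 11 mm; θ ← 0°
rotate_crank_by(-60°): θ ← 0° -60° = -60°
crank pin P = (r cos θ, r sin θ) = (15.500000, -26.846788)
h = r sin θ − e = -26.846788 − 11 = -37.846788
sin φ = h / L = -37.846788 / 206 = -0.18372227
φ = arcsin(-0.18372227) = -10.586647°

-10.5866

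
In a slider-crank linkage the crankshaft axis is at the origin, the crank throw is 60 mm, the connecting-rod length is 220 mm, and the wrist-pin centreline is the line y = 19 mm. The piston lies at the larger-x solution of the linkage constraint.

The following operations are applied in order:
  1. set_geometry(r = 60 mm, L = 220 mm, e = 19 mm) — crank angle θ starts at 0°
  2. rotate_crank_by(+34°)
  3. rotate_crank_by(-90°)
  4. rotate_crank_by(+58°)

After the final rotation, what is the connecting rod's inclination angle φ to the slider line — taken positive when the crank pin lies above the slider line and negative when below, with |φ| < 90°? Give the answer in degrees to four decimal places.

set_geometry: r = 60 mm, L = 220 mm, e = 19 mm; θ ← 0°
rotate_crank_by(+34°): θ ← 0° +34° = 34°
rotate_crank_by(-90°): θ ← 34° -90° = -56°
rotate_crank_by(+58°): θ ← -56° +58° = 2°
crank pin P = (r cos θ, r sin θ) = (59.963450, 2.093970)
h = r sin θ − e = 2.093970 − 19 = -16.906030
sin φ = h / L = -16.906030 / 220 = -0.07684559
φ = arcsin(-0.07684559) = -4.407273°

-4.4073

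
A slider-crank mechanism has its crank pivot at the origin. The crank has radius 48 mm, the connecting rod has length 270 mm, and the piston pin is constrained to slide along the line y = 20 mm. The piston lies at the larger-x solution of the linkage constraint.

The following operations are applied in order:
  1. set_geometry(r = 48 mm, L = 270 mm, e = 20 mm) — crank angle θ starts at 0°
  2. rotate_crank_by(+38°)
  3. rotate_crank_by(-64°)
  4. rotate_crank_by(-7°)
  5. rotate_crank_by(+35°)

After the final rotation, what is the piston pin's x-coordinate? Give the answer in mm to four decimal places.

317.3482

set_geometry: r = 48 mm, L = 270 mm, e = 20 mm; θ ← 0°
rotate_crank_by(+38°): θ ← 0° +38° = 38°
rotate_crank_by(-64°): θ ← 38° -64° = -26°
rotate_crank_by(-7°): θ ← -26° -7° = -33°
rotate_crank_by(+35°): θ ← -33° +35° = 2°
crank pin P = (r cos θ, r sin θ) = (47.970760, 1.675176)
h = r sin θ − e = 1.675176 − 20 = -18.324824
x = r cos θ + √(L² − h²) = 47.970760 + √(72900.0 − 335.7992) = 47.970760 + 269.377432 = 317.348192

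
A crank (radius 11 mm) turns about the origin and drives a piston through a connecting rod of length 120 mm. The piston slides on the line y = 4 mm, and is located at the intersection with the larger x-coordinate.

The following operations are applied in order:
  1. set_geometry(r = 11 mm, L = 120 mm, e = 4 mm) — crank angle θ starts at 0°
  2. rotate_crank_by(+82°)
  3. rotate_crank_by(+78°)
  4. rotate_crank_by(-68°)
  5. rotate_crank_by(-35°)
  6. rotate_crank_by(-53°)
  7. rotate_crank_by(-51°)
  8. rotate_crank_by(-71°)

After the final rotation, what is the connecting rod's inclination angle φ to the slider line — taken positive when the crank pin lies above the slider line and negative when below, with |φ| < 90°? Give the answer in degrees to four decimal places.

set_geometry: r = 11 mm, L = 120 mm, e = 4 mm; θ ← 0°
rotate_crank_by(+82°): θ ← 0° +82° = 82°
rotate_crank_by(+78°): θ ← 82° +78° = 160°
rotate_crank_by(-68°): θ ← 160° -68° = 92°
rotate_crank_by(-35°): θ ← 92° -35° = 57°
rotate_crank_by(-53°): θ ← 57° -53° = 4°
rotate_crank_by(-51°): θ ← 4° -51° = -47°
rotate_crank_by(-71°): θ ← -47° -71° = -118°
crank pin P = (r cos θ, r sin θ) = (-5.164187, -9.712424)
h = r sin θ − e = -9.712424 − 4 = -13.712424
sin φ = h / L = -13.712424 / 120 = -0.11427020
φ = arcsin(-0.11427020) = -6.561533°

-6.5615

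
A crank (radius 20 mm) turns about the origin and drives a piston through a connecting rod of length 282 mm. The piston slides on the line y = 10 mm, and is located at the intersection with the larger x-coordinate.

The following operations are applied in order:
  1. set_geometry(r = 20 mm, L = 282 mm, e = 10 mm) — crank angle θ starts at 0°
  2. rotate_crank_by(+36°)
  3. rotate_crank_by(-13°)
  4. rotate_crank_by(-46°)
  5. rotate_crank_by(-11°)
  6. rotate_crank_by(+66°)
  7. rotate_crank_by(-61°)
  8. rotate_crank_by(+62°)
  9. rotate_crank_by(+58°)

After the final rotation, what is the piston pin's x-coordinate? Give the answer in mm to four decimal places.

set_geometry: r = 20 mm, L = 282 mm, e = 10 mm; θ ← 0°
rotate_crank_by(+36°): θ ← 0° +36° = 36°
rotate_crank_by(-13°): θ ← 36° -13° = 23°
rotate_crank_by(-46°): θ ← 23° -46° = -23°
rotate_crank_by(-11°): θ ← -23° -11° = -34°
rotate_crank_by(+66°): θ ← -34° +66° = 32°
rotate_crank_by(-61°): θ ← 32° -61° = -29°
rotate_crank_by(+62°): θ ← -29° +62° = 33°
rotate_crank_by(+58°): θ ← 33° +58° = 91°
crank pin P = (r cos θ, r sin θ) = (-0.349048, 19.996954)
h = r sin θ − e = 19.996954 − 10 = 9.996954
x = r cos θ + √(L² − h²) = -0.349048 + √(79524.0 − 99.9391) = -0.349048 + 281.822747 = 281.473699

281.4737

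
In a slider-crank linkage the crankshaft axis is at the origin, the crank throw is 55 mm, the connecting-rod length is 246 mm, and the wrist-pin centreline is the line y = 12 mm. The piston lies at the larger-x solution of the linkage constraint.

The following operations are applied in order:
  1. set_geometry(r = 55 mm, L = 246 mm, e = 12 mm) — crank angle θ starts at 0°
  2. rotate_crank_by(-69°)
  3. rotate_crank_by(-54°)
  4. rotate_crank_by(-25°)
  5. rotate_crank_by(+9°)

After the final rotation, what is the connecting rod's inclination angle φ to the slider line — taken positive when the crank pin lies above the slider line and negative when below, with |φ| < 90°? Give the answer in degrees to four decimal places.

set_geometry: r = 55 mm, L = 246 mm, e = 12 mm; θ ← 0°
rotate_crank_by(-69°): θ ← 0° -69° = -69°
rotate_crank_by(-54°): θ ← -69° -54° = -123°
rotate_crank_by(-25°): θ ← -123° -25° = -148°
rotate_crank_by(+9°): θ ← -148° +9° = -139°
crank pin P = (r cos θ, r sin θ) = (-41.509027, -36.083247)
h = r sin θ − e = -36.083247 − 12 = -48.083247
sin φ = h / L = -48.083247 / 246 = -0.19546035
φ = arcsin(-0.19546035) = -11.271617°

-11.2716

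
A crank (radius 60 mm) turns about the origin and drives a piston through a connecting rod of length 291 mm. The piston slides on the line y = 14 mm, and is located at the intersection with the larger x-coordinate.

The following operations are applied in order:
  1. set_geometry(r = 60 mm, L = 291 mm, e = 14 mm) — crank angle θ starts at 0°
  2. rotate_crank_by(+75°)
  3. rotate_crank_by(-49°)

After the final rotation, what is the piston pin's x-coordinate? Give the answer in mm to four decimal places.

set_geometry: r = 60 mm, L = 291 mm, e = 14 mm; θ ← 0°
rotate_crank_by(+75°): θ ← 0° +75° = 75°
rotate_crank_by(-49°): θ ← 75° -49° = 26°
crank pin P = (r cos θ, r sin θ) = (53.927643, 26.302269)
h = r sin θ − e = 26.302269 − 14 = 12.302269
x = r cos θ + √(L² − h²) = 53.927643 + √(84681.0 − 151.3458) = 53.927643 + 290.739839 = 344.667482

344.6675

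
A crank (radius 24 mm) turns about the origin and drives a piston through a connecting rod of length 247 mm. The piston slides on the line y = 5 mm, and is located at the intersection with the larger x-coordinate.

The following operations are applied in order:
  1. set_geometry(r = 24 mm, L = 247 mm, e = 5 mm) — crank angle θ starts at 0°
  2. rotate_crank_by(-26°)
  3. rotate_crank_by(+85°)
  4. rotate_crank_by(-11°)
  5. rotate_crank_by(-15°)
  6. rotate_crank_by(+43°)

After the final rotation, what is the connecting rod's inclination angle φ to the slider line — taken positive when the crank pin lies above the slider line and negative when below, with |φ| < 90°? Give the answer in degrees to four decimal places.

4.2459

set_geometry: r = 24 mm, L = 247 mm, e = 5 mm; θ ← 0°
rotate_crank_by(-26°): θ ← 0° -26° = -26°
rotate_crank_by(+85°): θ ← -26° +85° = 59°
rotate_crank_by(-11°): θ ← 59° -11° = 48°
rotate_crank_by(-15°): θ ← 48° -15° = 33°
rotate_crank_by(+43°): θ ← 33° +43° = 76°
crank pin P = (r cos θ, r sin θ) = (5.806125, 23.287097)
h = r sin θ − e = 23.287097 − 5 = 18.287097
sin φ = h / L = 18.287097 / 247 = 0.07403683
φ = arcsin(0.07403683) = 4.245883°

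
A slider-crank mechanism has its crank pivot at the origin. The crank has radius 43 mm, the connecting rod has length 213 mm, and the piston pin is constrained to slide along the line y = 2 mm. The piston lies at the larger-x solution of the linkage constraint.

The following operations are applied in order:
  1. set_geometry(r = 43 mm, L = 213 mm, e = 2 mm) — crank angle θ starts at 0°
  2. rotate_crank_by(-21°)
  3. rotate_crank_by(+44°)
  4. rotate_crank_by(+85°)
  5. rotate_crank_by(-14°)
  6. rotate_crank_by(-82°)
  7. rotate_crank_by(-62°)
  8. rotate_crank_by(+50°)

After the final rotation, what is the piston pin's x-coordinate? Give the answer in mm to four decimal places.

set_geometry: r = 43 mm, L = 213 mm, e = 2 mm; θ ← 0°
rotate_crank_by(-21°): θ ← 0° -21° = -21°
rotate_crank_by(+44°): θ ← -21° +44° = 23°
rotate_crank_by(+85°): θ ← 23° +85° = 108°
rotate_crank_by(-14°): θ ← 108° -14° = 94°
rotate_crank_by(-82°): θ ← 94° -82° = 12°
rotate_crank_by(-62°): θ ← 12° -62° = -50°
rotate_crank_by(+50°): θ ← -50° +50° = 0°
crank pin P = (r cos θ, r sin θ) = (43.000000, 0.000000)
h = r sin θ − e = 0.000000 − 2 = -2.000000
x = r cos θ + √(L² − h²) = 43.000000 + √(45369.0 − 4.0000) = 43.000000 + 212.990610 = 255.990610

255.9906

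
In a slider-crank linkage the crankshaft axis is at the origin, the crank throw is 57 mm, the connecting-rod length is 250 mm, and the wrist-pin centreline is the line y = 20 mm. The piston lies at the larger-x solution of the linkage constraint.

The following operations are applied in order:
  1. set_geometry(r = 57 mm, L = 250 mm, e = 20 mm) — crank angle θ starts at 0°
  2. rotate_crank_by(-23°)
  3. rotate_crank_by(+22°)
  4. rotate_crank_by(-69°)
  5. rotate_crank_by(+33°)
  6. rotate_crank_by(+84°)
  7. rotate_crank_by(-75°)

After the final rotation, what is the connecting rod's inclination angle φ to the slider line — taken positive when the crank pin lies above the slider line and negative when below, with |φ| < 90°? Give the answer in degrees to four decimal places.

-10.7801

set_geometry: r = 57 mm, L = 250 mm, e = 20 mm; θ ← 0°
rotate_crank_by(-23°): θ ← 0° -23° = -23°
rotate_crank_by(+22°): θ ← -23° +22° = -1°
rotate_crank_by(-69°): θ ← -1° -69° = -70°
rotate_crank_by(+33°): θ ← -70° +33° = -37°
rotate_crank_by(+84°): θ ← -37° +84° = 47°
rotate_crank_by(-75°): θ ← 47° -75° = -28°
crank pin P = (r cos θ, r sin θ) = (50.328013, -26.759879)
h = r sin θ − e = -26.759879 − 20 = -46.759879
sin φ = h / L = -46.759879 / 250 = -0.18703952
φ = arcsin(-0.18703952) = -10.780064°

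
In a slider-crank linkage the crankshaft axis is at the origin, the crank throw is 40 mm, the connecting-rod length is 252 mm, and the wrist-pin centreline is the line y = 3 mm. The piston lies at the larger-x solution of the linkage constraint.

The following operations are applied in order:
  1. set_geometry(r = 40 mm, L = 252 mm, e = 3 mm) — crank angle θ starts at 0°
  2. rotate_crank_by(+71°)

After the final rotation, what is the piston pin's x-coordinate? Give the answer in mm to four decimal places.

262.6054

set_geometry: r = 40 mm, L = 252 mm, e = 3 mm; θ ← 0°
rotate_crank_by(+71°): θ ← 0° +71° = 71°
crank pin P = (r cos θ, r sin θ) = (13.022726, 37.820743)
h = r sin θ − e = 37.820743 − 3 = 34.820743
x = r cos θ + √(L² − h²) = 13.022726 + √(63504.0 − 1212.4841) = 13.022726 + 249.582683 = 262.605410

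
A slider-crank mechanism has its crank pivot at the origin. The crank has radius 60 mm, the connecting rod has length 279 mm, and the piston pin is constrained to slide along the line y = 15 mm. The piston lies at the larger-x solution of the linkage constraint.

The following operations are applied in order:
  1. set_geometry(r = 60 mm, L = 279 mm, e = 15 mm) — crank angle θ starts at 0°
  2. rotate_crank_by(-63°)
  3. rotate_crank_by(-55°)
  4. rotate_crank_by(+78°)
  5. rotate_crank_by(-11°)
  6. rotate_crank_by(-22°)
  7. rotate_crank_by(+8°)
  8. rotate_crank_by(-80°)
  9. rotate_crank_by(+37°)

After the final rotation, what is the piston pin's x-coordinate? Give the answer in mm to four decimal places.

250.9917

set_geometry: r = 60 mm, L = 279 mm, e = 15 mm; θ ← 0°
rotate_crank_by(-63°): θ ← 0° -63° = -63°
rotate_crank_by(-55°): θ ← -63° -55° = -118°
rotate_crank_by(+78°): θ ← -118° +78° = -40°
rotate_crank_by(-11°): θ ← -40° -11° = -51°
rotate_crank_by(-22°): θ ← -51° -22° = -73°
rotate_crank_by(+8°): θ ← -73° +8° = -65°
rotate_crank_by(-80°): θ ← -65° -80° = -145°
rotate_crank_by(+37°): θ ← -145° +37° = -108°
crank pin P = (r cos θ, r sin θ) = (-18.541020, -57.063391)
h = r sin θ − e = -57.063391 − 15 = -72.063391
x = r cos θ + √(L² − h²) = -18.541020 + √(77841.0 − 5193.1323) = -18.541020 + 269.532684 = 250.991664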